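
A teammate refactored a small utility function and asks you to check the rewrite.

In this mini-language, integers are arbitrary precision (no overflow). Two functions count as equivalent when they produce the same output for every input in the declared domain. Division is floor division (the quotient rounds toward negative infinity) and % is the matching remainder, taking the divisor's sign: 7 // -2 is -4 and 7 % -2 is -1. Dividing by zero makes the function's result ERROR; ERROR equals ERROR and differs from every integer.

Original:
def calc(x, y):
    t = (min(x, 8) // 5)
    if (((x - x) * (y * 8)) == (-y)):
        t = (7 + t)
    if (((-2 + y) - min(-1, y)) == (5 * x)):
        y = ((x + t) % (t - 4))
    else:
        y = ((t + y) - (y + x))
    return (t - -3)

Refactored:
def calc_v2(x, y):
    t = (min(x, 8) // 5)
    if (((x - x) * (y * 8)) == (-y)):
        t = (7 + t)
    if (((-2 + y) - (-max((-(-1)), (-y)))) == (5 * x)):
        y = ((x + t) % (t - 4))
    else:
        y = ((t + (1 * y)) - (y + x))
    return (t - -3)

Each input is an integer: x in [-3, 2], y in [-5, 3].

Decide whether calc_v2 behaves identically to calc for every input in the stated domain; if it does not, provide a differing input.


Comparing the listings, the differences include: min/max/abs usage differs, and arithmetic usage differs, and constant usage differs.
As a probe, take x=-2, y=-3: calc runs t=-1, then (((x - x) * (y * 8)) == (-y)) is false, then (((-2 + y) - min(-1, y)) == (5 * x)) is false, then y=1, then returns 2; calc_v2 runs t=-1, then (((x - x) * (y * 8)) == (-y)) is false, then (((-2 + y) - (-max((-(-1)), (-y)))) == (5 * x)) is false, then y=1, then returns 2; both end at 2.
Every one of the 54 inputs gives matching results.
verdict: equivalent


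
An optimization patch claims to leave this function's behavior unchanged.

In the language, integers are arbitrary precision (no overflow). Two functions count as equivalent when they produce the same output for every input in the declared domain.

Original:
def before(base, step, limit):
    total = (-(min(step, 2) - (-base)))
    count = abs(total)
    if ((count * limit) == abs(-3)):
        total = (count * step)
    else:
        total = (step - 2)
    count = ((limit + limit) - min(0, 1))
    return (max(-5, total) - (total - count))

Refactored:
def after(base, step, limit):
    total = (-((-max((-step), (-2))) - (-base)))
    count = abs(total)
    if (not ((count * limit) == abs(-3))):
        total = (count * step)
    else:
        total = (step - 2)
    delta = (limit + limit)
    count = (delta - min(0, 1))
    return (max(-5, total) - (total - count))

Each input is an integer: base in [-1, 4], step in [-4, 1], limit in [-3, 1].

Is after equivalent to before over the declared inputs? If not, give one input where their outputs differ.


These are not equivalent — on base=-1, step=-4, limit=-3 the outputs split (-5 vs 9).
before: total becomes 5; next count becomes 5; next ((count * limit) == abs(-3)) evaluates to false; next total becomes -6; next count becomes -6; next final value -5
after: total becomes 5; next count becomes 5; next (not ((count * limit) == abs(-3))) evaluates to true; next total becomes -20; next delta becomes -6; next count becomes -6; next final value 9
verdict: not equivalent; witness: base=-1, step=-4, limit=-3


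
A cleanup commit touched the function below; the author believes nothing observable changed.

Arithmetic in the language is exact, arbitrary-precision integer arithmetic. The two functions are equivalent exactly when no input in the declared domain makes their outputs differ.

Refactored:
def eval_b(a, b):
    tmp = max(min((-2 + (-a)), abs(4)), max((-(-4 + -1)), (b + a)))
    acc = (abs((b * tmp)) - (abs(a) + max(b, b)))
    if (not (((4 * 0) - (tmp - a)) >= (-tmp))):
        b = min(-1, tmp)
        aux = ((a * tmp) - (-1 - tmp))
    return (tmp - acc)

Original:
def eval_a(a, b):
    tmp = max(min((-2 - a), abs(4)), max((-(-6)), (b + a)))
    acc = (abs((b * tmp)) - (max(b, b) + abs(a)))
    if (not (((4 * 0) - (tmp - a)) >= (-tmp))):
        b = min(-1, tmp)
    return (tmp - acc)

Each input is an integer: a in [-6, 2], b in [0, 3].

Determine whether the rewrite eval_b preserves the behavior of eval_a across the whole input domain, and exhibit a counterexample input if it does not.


At a=-6, b=0: eval_a gives 12, eval_b gives 11.
verdict: not equivalent; witness: a=-6, b=0


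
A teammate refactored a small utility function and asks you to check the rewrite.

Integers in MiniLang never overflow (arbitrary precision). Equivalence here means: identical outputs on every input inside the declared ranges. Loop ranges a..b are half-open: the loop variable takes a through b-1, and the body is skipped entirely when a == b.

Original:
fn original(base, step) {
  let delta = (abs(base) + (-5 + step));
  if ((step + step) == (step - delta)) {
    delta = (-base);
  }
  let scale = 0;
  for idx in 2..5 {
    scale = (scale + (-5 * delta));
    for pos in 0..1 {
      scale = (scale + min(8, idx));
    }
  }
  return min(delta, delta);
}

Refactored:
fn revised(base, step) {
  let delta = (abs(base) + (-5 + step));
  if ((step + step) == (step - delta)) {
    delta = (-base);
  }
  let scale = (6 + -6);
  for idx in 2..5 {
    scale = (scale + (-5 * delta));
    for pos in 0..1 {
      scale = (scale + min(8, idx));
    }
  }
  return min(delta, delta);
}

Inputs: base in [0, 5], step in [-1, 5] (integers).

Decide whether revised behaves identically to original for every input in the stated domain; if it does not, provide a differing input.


The two versions differ — the changes include arithmetic usage differs; and constant usage differs.
As a probe, take base=2, step=-1: original runs delta := -4 | ((step + step) == (step - delta)): false | scale := 0 | iter idx=2: | scale := 20 | iter pos=0: | scale := 22 | iter idx=3: | scale := 42 | iter pos=0: | scale := 45 | iter idx=4: | scale := 65 | iter pos=0: | scale := 69 | result -4; revised runs delta := -4 | ((step + step) == (step - delta)): false | scale := 0 | iter idx=2: | scale := 20 | iter pos=0: | scale := 22 | iter idx=3: | scale := 42 | iter pos=0: | scale := 45 | iter idx=4: | scale := 65 | iter pos=0: | scale := 69 | result -4; both end at -4.
An exhaustive pass over the 42 declared inputs shows identical outputs.
verdict: equivalent


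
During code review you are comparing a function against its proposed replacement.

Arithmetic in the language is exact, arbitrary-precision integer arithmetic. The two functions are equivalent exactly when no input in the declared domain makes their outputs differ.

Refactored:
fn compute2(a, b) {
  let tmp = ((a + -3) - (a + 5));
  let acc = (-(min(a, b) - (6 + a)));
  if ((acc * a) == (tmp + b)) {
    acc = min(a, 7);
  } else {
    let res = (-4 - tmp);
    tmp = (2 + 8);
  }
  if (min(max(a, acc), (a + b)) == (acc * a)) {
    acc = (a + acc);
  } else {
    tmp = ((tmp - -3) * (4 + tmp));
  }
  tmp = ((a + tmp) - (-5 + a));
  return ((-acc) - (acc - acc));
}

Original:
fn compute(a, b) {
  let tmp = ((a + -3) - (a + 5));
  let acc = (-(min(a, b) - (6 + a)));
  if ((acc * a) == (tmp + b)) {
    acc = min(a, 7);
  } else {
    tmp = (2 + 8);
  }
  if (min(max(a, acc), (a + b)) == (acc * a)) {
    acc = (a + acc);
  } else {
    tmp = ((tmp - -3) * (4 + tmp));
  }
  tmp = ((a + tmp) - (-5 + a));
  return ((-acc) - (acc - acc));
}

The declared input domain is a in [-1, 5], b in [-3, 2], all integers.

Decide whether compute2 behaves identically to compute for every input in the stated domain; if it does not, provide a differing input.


The two are interchangeable: statement counts differ; also local variable names differ; also arithmetic usage differs; also constant usage differs, and every declared input agrees.
Tracing a=1, b=-3: compute: tmp becomes -8; next acc becomes 10; next ((acc * a) == (tmp + b)) evaluates to false; next tmp becomes 10; next (min(max(a, acc), (a + b)) == (acc * a)) evaluates to false; next tmp becomes 182; next tmp becomes 187; next final value -10 | compute2: tmp becomes -8; next acc becomes 10; next ((acc * a) == (tmp + b)) evaluates to false; next res becomes 4; next tmp becomes 10; next (min(max(a, acc), (a + b)) == (acc * a)) evaluates to false; next tmp becomes 182; next tmp becomes 187; next final value -10 — matching result -10.
Across all 42 domain points the two functions coincide.
verdict: equivalent


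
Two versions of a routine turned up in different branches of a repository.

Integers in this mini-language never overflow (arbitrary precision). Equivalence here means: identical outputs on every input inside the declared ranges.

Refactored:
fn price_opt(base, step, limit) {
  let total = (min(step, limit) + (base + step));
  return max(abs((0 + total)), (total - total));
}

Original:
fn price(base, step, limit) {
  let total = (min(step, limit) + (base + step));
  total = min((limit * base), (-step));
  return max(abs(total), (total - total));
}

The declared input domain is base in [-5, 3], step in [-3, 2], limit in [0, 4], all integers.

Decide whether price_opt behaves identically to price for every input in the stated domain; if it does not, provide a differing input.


There is a counterexample at base=-5, step=-3, limit=0: 0 on one side, 11 on the other.
price: total becomes -11; next total becomes 0; next final value 0
price_opt: total becomes -11; next final value 11
verdict: not equivalent; witness: base=-5, step=-3, limit=0


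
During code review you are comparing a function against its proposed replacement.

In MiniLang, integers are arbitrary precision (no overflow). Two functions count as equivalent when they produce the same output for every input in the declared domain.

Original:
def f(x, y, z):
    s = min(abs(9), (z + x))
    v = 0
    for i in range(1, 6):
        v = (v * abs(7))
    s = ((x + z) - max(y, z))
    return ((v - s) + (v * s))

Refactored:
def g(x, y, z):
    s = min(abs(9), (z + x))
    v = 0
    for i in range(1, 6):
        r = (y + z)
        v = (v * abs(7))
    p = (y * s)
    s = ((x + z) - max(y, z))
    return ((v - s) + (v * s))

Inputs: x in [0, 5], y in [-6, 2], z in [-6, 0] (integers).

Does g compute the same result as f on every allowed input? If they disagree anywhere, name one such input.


The two are interchangeable: statement counts differ, plus local variable names differ, plus arithmetic usage differs, and every declared input agrees.
One worked example (x=1, y=-2, z=-6) — f: s = -5; v = 0; [i=1]; v = 0; [i=2]; v = 0; [i=3]; v = 0; [i=4]; v = 0; [i=5]; v = 0; s = -3; return 3; g: s = -5; v = 0; [i=1]; r = -8; v = 0; [i=2]; r = -8; v = 0; [i=3]; r = -8; v = 0; [i=4]; r = -8; v = 0; [i=5]; r = -8; v = 0; p = 10; s = -3; return 3; agreement on 3.
Across all 378 domain points the two functions coincide.
verdict: equivalent


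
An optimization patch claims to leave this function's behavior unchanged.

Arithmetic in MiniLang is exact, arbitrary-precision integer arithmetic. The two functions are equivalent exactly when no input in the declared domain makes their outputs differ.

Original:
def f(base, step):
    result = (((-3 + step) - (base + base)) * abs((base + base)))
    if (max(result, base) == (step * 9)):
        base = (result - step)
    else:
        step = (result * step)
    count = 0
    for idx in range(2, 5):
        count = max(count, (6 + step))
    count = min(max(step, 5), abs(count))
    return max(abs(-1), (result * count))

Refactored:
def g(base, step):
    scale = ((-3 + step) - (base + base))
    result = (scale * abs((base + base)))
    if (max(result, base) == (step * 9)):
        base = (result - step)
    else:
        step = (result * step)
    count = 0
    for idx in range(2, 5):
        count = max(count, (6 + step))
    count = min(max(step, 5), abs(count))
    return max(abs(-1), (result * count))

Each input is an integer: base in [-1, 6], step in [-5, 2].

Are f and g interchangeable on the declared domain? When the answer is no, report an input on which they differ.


Although statement counts differ, and local variable names differ, 64/64 inputs agree.
verdict: equivalent


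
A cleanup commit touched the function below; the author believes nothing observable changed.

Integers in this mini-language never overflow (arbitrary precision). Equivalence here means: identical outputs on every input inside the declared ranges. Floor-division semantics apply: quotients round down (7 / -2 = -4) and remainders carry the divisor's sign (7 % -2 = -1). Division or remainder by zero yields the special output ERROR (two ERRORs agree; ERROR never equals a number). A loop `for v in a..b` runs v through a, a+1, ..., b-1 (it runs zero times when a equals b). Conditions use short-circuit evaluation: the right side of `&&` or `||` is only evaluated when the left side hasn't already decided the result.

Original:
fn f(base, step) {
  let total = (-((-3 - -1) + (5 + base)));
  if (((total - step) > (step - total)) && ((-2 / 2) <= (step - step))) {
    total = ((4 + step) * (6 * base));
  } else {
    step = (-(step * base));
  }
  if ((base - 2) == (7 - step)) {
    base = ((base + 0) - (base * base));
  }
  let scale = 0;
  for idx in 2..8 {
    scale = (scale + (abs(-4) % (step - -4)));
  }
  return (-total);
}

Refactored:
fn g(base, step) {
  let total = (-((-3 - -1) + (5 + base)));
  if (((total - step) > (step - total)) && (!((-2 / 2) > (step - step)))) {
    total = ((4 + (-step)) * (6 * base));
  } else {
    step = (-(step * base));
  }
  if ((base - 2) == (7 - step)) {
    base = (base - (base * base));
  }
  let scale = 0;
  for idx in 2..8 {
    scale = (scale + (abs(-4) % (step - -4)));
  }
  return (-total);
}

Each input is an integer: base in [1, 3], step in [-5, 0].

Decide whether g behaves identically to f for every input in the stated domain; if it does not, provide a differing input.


On input base=1, step=-5, f returns 6 while g returns -54.
verdict: not equivalent; witness: base=1, step=-5


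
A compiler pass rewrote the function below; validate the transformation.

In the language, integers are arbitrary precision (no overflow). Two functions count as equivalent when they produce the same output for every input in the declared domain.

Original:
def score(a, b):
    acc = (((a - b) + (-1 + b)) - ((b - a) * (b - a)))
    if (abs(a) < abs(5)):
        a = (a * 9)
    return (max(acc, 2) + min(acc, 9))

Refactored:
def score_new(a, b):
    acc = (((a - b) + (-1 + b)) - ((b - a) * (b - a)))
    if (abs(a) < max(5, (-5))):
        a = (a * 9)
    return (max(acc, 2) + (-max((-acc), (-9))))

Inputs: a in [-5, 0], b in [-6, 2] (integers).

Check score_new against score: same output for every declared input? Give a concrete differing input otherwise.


Comparing the listings, the differences include: min/max/abs usage differs, and constant usage differs.
Tracing a=-1, b=0: score: acc becomes -3; next (abs(a) < abs(5)) evaluates to true; next a becomes -9; next final value -1 | score_new: acc becomes -3; next (abs(a) < max(5, (-5))) evaluates to true; next a becomes -9; next final value -1 — matching result -1.
Sweeping the whole domain (54 inputs) finds no disagreement.
verdict: equivalent


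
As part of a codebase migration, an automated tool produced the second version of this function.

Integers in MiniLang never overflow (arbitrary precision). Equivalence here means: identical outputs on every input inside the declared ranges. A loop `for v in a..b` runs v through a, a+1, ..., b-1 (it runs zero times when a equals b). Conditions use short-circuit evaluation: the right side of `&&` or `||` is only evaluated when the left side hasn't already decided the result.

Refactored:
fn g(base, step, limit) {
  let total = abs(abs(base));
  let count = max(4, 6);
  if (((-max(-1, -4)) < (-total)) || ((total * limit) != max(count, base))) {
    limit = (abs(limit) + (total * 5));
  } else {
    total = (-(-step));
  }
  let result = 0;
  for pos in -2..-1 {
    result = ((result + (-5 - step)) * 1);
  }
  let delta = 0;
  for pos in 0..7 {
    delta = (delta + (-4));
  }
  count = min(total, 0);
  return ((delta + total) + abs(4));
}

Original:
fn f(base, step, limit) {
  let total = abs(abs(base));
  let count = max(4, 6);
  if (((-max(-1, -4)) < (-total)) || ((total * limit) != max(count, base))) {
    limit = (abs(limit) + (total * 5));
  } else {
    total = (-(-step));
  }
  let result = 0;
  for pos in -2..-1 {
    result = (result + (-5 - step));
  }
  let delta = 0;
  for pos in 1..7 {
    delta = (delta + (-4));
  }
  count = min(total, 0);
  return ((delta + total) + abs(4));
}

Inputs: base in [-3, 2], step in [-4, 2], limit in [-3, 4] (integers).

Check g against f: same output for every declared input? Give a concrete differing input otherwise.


These are not equivalent — on base=-3, step=-4, limit=-3 the outputs split (-17 vs -21).
f: total = 3; count = 6; (((-max(-1, -4)) < (-total)) || ((total * limit) != max(count, base))) -> true; limit = 18; result = 0; [pos=-2]; result = -1; delta = 0; [pos=1]; delta = -4; [pos=2]; delta = -8; [pos=3]; delta = -12; [pos=4]; delta = -16; [pos=5]; delta = -20; [pos=6]; delta = -24; count = 0; return -17
g: total = 3; count = 6; (((-max(-1, -4)) < (-total)) || ((total * limit) != max(count, base))) -> true; limit = 18; result = 0; [pos=-2]; result = -1; delta = 0; [pos=0]; delta = -4; [pos=1]; delta = -8; [pos=2]; delta = -12; [pos=3]; delta = -16; [pos=4]; delta = -20; [pos=5]; delta = -24; [pos=6]; delta = -28; count = 0; return -21
verdict: not equivalent; witness: base=-3, step=-4, limit=-3


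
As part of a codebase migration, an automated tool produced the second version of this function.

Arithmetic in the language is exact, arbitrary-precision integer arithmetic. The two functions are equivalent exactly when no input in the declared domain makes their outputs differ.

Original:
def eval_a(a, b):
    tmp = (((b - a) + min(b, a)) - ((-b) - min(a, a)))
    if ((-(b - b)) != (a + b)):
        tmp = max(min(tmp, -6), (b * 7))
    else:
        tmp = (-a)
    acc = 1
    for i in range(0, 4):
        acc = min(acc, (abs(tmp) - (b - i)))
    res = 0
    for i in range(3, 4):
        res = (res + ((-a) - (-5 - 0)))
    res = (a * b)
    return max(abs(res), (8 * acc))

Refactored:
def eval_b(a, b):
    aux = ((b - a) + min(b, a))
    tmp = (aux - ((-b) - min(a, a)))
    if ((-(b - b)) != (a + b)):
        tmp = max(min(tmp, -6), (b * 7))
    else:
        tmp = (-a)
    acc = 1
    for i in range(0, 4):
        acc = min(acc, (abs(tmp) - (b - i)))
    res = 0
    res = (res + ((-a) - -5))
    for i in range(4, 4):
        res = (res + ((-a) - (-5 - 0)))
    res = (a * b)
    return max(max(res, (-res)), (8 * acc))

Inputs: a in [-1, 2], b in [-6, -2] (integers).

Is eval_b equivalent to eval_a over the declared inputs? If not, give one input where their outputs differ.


Although constant usage differs; loop structure differs; local variable names differ; min/max/abs usage differs; arithmetic usage differs; statement counts differ, 20/20 inputs agree.
verdict: equivalent


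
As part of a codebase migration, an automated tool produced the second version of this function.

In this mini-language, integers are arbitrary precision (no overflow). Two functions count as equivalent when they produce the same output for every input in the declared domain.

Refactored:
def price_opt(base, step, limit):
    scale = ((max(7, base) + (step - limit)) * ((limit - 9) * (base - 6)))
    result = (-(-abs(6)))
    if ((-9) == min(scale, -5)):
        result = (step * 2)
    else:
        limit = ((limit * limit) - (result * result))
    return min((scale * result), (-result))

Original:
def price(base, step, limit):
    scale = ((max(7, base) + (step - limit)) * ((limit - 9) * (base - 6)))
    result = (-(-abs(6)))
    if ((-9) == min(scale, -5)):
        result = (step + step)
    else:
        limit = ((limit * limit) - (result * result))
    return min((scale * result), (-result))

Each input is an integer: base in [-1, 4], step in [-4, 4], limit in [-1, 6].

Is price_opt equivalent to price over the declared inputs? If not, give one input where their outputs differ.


This is a faithful refactor — constant usage differs; arithmetic usage differs, but the computed results match everywhere.
Tracing base=3, step=-4, limit=6: price: scale becomes -27; next result becomes 6; next ((-9) == min(scale, -5)) evaluates to false; next limit becomes 0; next final value -162 | price_opt: scale becomes -27; next result becomes 6; next ((-9) == min(scale, -5)) evaluates to false; next limit becomes 0; next final value -162 — matching result -162.
Checked all 432 inputs in the declared domain: the outputs agree on every one.
verdict: equivalent


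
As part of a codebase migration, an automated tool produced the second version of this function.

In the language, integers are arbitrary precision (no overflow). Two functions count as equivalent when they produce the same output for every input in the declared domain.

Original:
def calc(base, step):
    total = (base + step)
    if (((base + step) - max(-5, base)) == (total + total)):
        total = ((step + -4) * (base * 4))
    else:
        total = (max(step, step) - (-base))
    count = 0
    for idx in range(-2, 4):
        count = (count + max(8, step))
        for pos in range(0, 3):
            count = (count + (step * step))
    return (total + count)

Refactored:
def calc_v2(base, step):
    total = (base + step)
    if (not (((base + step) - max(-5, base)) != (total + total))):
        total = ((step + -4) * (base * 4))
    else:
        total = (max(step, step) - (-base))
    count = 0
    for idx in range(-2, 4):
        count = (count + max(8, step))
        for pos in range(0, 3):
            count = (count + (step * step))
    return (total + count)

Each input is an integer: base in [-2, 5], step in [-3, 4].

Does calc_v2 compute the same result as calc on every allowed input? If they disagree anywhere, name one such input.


The two are interchangeable: comparison usage differs; and boolean connective usage differs, and every declared input agrees.
Tracing base=0, step=-3: calc: total := -3 | (((base + step) - max(-5, base)) == (total + total)): false | total := -3 | count := 0 | iter idx=-2: | count := 8 | iter pos=0: | count := 17 | iter pos=1: | count := 26 | iter pos=2: | count := 35 | iter idx=-1: | count := 43 | iter pos=0: | count := 52 | iter pos=1: | count := 61 | iter pos=2: | count := 70 | iter idx=0: | count := 78 | iter pos=0: | count := 87 | iter pos=1: | count := 96 | iter pos=2: | count := 105 | iter idx=1: | count := 113 | iter pos=0: | count := 122 | iter pos=1: | count := 131 | iter pos=2: | count := 140 | iter idx=2: | count := 148 | iter pos=0: | count := 157 | iter pos=1: | count := 166 | iter pos=2: | count := 175 | iter idx=3: | count := 183 | iter pos=0: | count := 192 | iter pos=1: | count := 201 | iter pos=2: | count := 210 | result 207 | calc_v2: total := -3 | (not (((base + step) - max(-5, base)) != (total + total))): false | total := -3 | count := 0 | iter idx=-2: | count := 8 | iter pos=0: | count := 17 | iter pos=1: | count := 26 | iter pos=2: | count := 35 | iter idx=-1: | count := 43 | iter pos=0: | count := 52 | iter pos=1: | count := 61 | iter pos=2: | count := 70 | iter idx=0: | count := 78 | iter pos=0: | count := 87 | iter pos=1: | count := 96 | iter pos=2: | count := 105 | iter idx=1: | count := 113 | iter pos=0: | count := 122 | iter pos=1: | count := 131 | iter pos=2: | count := 140 | iter idx=2: | count := 148 | iter pos=0: | count := 157 | iter pos=1: | count := 166 | iter pos=2: | count := 175 | iter idx=3: | count := 183 | iter pos=0: | count := 192 | iter pos=1: | count := 201 | iter pos=2: | count := 210 | result 207 — matching result 207.
Across all 64 domain points the two functions coincide.
verdict: equivalent


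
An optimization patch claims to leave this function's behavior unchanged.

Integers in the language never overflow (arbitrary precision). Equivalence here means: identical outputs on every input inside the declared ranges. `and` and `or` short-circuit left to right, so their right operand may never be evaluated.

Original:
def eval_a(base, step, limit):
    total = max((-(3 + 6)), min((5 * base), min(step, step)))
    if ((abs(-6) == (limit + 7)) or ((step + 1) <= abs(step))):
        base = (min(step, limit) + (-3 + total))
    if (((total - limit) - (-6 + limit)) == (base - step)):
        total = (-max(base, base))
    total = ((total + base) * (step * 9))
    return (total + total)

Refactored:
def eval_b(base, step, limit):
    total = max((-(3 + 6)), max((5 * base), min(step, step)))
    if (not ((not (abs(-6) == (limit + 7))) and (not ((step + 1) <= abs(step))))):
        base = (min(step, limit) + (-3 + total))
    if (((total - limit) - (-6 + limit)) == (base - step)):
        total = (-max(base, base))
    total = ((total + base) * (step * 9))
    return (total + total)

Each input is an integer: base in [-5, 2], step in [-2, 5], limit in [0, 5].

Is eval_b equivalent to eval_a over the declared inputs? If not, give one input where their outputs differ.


These are not equivalent — on base=-5, step=-2, limit=0 the outputs split (828 vs 324).
eval_a: total becomes -9; next ((abs(-6) == (limit + 7)) or ((step + 1) <= abs(step))) evaluates to true; next base becomes -14; next (((total - limit) - (-6 + limit)) == (base - step)) evaluates to false; next total becomes 414; next final value 828
eval_b: total becomes -2; next (not ((not (abs(-6) == (limit + 7))) and (not ((step + 1) <= abs(step))))) evaluates to true; next base becomes -7; next (((total - limit) - (-6 + limit)) == (base - step)) evaluates to false; next total becomes 162; next final value 324
verdict: not equivalent; witness: base=-5, step=-2, limit=0


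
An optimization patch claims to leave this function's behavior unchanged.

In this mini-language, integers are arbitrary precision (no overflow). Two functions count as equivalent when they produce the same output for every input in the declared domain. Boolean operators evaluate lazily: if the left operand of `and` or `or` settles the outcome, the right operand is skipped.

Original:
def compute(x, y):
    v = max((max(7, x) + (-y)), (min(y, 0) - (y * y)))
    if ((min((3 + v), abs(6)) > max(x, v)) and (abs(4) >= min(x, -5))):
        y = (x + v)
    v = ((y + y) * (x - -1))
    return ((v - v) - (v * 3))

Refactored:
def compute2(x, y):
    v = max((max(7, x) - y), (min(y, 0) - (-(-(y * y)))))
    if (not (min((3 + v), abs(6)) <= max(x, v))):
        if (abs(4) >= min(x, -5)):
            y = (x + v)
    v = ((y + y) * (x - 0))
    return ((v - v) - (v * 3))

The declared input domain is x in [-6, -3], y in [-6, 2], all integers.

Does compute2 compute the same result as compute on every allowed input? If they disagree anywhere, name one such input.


Take x=-6, y=-6.
compute: v = 13; ((min((3 + v), abs(6)) > max(x, v)) and (abs(4) >= min(x, -5))) -> false; v = 60; return -180
compute2: v = 13; (not (min((3 + v), abs(6)) <= max(x, v))) -> false; v = 72; return -216
-180 vs -216 — the two versions disagree here.
verdict: not equivalent; witness: x=-6, y=-6


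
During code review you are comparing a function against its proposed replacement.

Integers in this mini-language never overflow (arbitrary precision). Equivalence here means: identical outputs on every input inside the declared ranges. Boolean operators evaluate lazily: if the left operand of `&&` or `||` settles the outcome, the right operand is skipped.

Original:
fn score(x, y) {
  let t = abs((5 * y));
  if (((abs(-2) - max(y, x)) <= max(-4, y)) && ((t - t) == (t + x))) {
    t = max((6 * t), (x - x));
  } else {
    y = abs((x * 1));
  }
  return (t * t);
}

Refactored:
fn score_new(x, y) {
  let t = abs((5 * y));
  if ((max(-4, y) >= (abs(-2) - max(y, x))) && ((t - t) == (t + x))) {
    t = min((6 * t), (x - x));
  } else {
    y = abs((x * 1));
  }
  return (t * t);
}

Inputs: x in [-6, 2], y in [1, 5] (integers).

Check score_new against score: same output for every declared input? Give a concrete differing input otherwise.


Consider the input x=-5, y=1.
score: t := 5 | (((abs(-2) - max(y, x)) <= max(-4, y)) && ((t - t) == (t + x))): true | t := 30 | result 900
score_new: t := 5 | ((max(-4, y) >= (abs(-2) - max(y, x))) && ((t - t) == (t + x))): true | t := 0 | result 0
900 against 0: the behavior changed.
verdict: not equivalent; witness: x=-5, y=1


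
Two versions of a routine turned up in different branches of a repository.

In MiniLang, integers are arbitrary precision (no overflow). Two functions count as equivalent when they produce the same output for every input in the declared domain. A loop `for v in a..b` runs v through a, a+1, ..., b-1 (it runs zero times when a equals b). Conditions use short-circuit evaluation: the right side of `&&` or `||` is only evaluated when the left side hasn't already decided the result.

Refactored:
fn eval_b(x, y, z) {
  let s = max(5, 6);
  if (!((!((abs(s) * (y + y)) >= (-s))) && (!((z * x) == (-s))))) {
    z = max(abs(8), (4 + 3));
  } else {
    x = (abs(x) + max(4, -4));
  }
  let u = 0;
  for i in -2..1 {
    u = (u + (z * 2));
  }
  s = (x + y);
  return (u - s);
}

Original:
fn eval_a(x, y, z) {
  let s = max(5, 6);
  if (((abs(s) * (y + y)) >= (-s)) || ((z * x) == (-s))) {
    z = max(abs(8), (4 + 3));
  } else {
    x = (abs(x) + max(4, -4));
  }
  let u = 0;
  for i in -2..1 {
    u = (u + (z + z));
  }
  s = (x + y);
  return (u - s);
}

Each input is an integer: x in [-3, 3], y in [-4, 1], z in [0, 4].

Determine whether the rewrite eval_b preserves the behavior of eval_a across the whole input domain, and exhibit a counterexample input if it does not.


Behavior is preserved: although arithmetic usage differs, boolean connective usage differs, constant usage differs, the outputs never diverge.
Tracing x=-3, y=-3, z=0: eval_a: s = 6; (((abs(s) * (y + y)) >= (-s)) || ((z * x) == (-s))) -> false; x = 7; u = 0; [i=-2]; u = 0; [i=-1]; u = 0; [i=0]; u = 0; s = 4; return -4 | eval_b: s = 6; (!((!((abs(s) * (y + y)) >= (-s))) && (!((z * x) == (-s))))) -> false; x = 7; u = 0; [i=-2]; u = 0; [i=-1]; u = 0; [i=0]; u = 0; s = 4; return -4 — matching result -4.
Across all 210 domain points the two functions coincide.
verdict: equivalent


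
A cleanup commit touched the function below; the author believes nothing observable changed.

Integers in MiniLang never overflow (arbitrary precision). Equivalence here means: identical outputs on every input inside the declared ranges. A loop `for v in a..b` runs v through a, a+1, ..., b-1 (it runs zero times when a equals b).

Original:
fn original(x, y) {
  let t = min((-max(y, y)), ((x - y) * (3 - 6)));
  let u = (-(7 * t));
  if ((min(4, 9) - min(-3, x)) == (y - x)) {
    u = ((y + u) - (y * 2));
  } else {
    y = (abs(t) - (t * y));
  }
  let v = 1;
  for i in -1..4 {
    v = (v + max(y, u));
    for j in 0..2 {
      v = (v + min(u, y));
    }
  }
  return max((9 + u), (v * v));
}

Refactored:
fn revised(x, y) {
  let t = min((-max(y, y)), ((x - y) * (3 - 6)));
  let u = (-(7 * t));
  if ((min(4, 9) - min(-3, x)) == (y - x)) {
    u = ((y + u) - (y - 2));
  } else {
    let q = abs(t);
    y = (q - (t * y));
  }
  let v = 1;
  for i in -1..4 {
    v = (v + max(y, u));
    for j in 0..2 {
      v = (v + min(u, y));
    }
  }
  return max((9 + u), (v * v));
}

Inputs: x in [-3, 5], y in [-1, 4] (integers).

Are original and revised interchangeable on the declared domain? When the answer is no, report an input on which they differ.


These are not equivalent — on x=-3, y=4 the outputs split (25921 vs 36481).
original: t := -4 | u := 28 | ((min(4, 9) - min(-3, x)) == (y - x)): true | u := 24 | v := 1 | iter i=-1: | v := 25 | iter j=0: | v := 29 | iter j=1: | v := 33 | iter i=0: | v := 57 | iter j=0: | v := 61 | iter j=1: | v := 65 | iter i=1: | v := 89 | iter j=0: | v := 93 | iter j=1: | v := 97 | iter i=2: | v := 121 | iter j=0: | v := 125 | iter j=1: | v := 129 | iter i=3: | v := 153 | iter j=0: | v := 157 | iter j=1: | v := 161 | result 25921
revised: t := -4 | u := 28 | ((min(4, 9) - min(-3, x)) == (y - x)): true | u := 30 | v := 1 | iter i=-1: | v := 31 | iter j=0: | v := 35 | iter j=1: | v := 39 | iter i=0: | v := 69 | iter j=0: | v := 73 | iter j=1: | v := 77 | iter i=1: | v := 107 | iter j=0: | v := 111 | iter j=1: | v := 115 | iter i=2: | v := 145 | iter j=0: | v := 149 | iter j=1: | v := 153 | iter i=3: | v := 183 | iter j=0: | v := 187 | iter j=1: | v := 191 | result 36481
verdict: not equivalent; witness: x=-3, y=4


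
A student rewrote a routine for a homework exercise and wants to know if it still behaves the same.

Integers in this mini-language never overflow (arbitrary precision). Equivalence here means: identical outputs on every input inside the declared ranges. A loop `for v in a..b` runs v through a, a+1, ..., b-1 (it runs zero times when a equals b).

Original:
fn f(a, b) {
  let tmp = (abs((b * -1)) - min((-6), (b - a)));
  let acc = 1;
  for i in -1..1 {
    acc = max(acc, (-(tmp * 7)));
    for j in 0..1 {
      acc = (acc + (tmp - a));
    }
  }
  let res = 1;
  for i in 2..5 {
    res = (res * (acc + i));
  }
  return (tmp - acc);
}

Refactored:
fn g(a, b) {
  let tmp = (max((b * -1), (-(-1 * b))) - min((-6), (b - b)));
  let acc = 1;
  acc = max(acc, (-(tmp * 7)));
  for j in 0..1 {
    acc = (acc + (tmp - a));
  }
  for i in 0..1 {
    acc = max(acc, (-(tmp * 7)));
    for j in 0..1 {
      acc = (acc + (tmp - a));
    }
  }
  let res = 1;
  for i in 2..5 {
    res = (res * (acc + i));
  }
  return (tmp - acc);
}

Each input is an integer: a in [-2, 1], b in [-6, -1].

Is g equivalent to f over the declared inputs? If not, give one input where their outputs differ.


Not equivalent: a=1, b=-6 separates them (-12 vs -11).
f: tmp := 13 | acc := 1 | iter i=-1: | acc := 1 | iter j=0: | acc := 13 | iter i=0: | acc := 13 | iter j=0: | acc := 25 | res := 1 | iter i=2: | res := 27 | iter i=3: | res := 756 | iter i=4: | res := 21924 | result -12
g: tmp := 12 | acc := 1 | acc := 1 | iter j=0: | acc := 12 | iter i=0: | acc := 12 | iter j=0: | acc := 23 | res := 1 | iter i=2: | res := 25 | iter i=3: | res := 650 | iter i=4: | res := 17550 | result -11
verdict: not equivalent; witness: a=1, b=-6


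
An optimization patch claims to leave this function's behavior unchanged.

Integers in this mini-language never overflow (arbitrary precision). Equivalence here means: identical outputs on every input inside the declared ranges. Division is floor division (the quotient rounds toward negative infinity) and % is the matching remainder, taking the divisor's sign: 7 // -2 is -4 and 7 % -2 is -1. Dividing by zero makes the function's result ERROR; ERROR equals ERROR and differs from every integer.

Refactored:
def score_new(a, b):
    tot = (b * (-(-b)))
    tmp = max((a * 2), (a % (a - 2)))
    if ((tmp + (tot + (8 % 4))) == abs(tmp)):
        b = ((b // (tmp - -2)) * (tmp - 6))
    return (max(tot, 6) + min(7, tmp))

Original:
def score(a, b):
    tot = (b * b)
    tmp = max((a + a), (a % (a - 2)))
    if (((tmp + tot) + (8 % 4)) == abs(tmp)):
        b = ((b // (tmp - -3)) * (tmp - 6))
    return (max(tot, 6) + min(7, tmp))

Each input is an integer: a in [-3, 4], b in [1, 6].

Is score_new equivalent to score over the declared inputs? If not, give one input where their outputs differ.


Consider the input a=-2, b=2.
score: tot=4, then tmp=-2, then (((tmp + tot) + (8 % 4)) == abs(tmp)) is true, then b=-16, then returns 4
score_new: tot=4, then tmp=-2, then ((tmp + (tot + (8 % 4))) == abs(tmp)) is true, then a zero divisor aborts: ERROR
4 != ERROR, so the rewrite changes behavior.
verdict: not equivalent; witness: a=-2, b=2


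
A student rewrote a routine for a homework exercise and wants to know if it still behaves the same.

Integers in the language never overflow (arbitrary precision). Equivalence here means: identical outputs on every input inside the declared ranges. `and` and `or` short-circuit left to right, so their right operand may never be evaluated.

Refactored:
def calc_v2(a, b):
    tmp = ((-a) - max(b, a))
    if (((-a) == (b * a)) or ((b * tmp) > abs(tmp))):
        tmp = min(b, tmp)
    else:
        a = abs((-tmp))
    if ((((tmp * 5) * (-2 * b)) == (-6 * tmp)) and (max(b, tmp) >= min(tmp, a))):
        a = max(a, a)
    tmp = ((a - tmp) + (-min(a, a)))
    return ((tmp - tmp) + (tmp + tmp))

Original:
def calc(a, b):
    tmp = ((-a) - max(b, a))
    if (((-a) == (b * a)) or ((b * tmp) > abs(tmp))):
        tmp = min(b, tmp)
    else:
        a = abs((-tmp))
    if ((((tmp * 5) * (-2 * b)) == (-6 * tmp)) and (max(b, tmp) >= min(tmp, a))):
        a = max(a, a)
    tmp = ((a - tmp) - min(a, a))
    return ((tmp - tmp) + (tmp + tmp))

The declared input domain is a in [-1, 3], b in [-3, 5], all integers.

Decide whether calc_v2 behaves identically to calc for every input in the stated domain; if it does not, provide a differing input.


Differences: arithmetic usage differs — yet all 45 inputs agree.
verdict: equivalent


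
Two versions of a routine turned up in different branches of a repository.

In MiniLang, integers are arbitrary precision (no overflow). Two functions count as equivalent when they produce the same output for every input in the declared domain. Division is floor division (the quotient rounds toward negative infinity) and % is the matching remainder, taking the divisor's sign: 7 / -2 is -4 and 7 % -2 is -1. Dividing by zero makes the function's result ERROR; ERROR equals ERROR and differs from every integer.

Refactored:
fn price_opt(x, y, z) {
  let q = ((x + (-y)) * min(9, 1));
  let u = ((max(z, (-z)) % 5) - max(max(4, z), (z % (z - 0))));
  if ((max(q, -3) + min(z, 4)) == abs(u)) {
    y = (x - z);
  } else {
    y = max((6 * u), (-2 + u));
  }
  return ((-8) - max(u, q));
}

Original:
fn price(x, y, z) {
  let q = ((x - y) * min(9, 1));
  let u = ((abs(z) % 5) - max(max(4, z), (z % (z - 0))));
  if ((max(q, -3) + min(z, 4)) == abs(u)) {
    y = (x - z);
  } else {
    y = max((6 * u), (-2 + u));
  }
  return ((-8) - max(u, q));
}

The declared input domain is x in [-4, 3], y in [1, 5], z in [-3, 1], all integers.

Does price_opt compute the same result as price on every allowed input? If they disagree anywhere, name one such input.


Comparing the listings, the differences include: min/max/abs usage differs; and arithmetic usage differs.
As a probe, take x=0, y=4, z=0: price runs q = -4; division by zero -> ERROR; price_opt runs q = -4; division by zero -> ERROR; both end at ERROR.
Checked all 200 inputs in the declared domain: the outputs agree on every one.
verdict: equivalent


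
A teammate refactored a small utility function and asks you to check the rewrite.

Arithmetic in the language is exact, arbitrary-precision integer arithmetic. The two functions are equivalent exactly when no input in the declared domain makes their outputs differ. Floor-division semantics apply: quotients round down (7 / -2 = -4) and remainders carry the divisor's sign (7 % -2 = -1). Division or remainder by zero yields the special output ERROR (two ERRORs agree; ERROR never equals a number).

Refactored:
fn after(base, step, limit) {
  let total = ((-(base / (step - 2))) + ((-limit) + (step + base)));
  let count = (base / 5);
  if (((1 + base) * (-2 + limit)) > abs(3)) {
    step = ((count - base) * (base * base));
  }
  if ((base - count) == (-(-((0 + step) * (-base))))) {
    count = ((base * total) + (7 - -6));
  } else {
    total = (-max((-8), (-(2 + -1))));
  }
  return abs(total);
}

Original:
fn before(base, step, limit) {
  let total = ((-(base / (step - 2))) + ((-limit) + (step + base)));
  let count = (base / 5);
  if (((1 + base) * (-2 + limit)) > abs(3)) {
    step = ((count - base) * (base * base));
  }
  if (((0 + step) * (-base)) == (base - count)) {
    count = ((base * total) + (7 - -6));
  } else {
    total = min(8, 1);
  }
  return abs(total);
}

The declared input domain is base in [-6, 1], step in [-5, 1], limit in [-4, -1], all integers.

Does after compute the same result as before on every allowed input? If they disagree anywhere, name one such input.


Side by side, the visible changes include: constant usage differs, min/max/abs usage differs, arithmetic usage differs.
Tracing base=-2, step=1, limit=-1: before: total := -2 | count := -1 | (((1 + base) * (-2 + limit)) > abs(3)): false | (((0 + step) * (-base)) == (base - count)): false | total := 1 | result 1 | after: total := -2 | count := -1 | (((1 + base) * (-2 + limit)) > abs(3)): false | ((base - count) == (-(-((0 + step) * (-base))))): false | total := 1 | result 1 — matching result 1.
Checked all 224 inputs in the declared domain: the outputs agree on every one.
verdict: equivalent
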